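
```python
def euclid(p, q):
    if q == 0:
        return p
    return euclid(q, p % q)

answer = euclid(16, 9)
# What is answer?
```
Call trace:
euclid(p=16, q=9)
  euclid(p=9, q=7)
    euclid(p=7, q=2)
      euclid(p=2, q=1)
        euclid(p=1, q=0)
        -> return 1
      -> return 1
    -> return 1
  -> return 1
-> return 1

Final answer: 1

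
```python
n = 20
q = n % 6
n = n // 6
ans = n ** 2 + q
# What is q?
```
Trace:
  n=20
  n=20, q=2
  n=3, q=2
  n=3, q=2, ans=11

Final answer: 2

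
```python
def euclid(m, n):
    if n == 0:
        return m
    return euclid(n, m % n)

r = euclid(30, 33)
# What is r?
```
Call trace:
euclid(m=30, n=33)
  euclid(m=33, n=30)
    euclid(m=30, n=3)
      euclid(m=3, n=0)
      -> return 3
    -> return 3
  -> return 3
-> return 3

Final answer: 3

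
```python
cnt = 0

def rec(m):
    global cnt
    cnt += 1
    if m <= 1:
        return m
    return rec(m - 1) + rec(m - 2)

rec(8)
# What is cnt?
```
Call trace (a repeated sub-call is expanded the first time; later identical calls just restate its return value):
rec(m=8)
  rec(m=7)
    rec(m=6)
      rec(m=5)
        rec(m=4)
          rec(m=3)
            rec(m=2)
              rec(m=1)
              -> return 1
              rec(m=0)
              -> return 0
            -> return 1
            rec(m=1)
            -> return 1
          -> return 2
          rec(m=2) -> return 1  (same call as traced above)
        -> return 3
        rec(m=3) -> return 2  (same call as traced above)
      -> return 5
      rec(m=4) -> return 3  (same call as traced above)
    -> return 8
    rec(m=5) -> return 5  (same call as traced above)
  -> return 13
  rec(m=6) -> return 8  (same call as traced above)
-> return 21

cnt is incremented once per call, so count the calls in each subtree. Let C(m) = number of calls made by rec(m).
C(0) = C(1) = 1 (base case, no recursion); C(m) = 1 + C(m - 1) + C(m - 2) otherwise.
C(2) = 1 + C(1) + C(0) = 1 + 1 + 1 = 3
C(3) = 1 + C(2) + C(1) = 1 + 3 + 1 = 5
C(4) = 1 + C(3) + C(2) = 1 + 5 + 3 = 9
C(5) = 1 + C(4) + C(3) = 1 + 9 + 5 = 15
C(6) = 1 + C(5) + C(4) = 1 + 15 + 9 = 25
C(7) = 1 + C(6) + C(5) = 1 + 25 + 15 = 41
C(8) = 1 + C(7) + C(6) = 1 + 41 + 25 = 67
cnt = C(8) = 67

Final answer: 67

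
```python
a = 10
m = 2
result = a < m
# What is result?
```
Trace:
  a=10
  a=10, m=2
  a=10, m=2, result=False

Final answer: False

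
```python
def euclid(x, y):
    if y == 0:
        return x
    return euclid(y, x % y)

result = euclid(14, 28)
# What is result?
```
Call trace:
euclid(x=14, y=28)
  euclid(x=28, y=14)
    euclid(x=14, y=0)
    -> return 14
  -> return 14
-> return 14

Final answer: 14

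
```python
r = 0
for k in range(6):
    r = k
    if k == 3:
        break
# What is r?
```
Trace:
  r=0
  r=0, k=0
  r=1, k=1
  r=2, k=2
  r=3, k=3

Final answer: 3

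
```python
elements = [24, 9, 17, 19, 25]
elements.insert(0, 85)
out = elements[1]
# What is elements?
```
Trace:
  elements=[24, 9, 17, 19, 25]
  elements=[85, 24, 9, 17, 19, 25]
  elements=[85, 24, 9, 17, 19, 25], out=24

Final answer: [85, 24, 9, 17, 19, 25]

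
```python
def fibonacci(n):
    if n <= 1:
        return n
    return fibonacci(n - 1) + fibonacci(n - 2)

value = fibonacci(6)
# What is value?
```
Call trace (a repeated sub-call is expanded the first time; later identical calls just restate its return value):
fibonacci(n=6)
  fibonacci(n=5)
    fibonacci(n=4)
      fibonacci(n=3)
        fibonacci(n=2)
          fibonacci(n=1)
          -> return 1
          fibonacci(n=0)
          -> return 0
        -> return 1
        fibonacci(n=1)
        -> return 1
      -> return 2
      fibonacci(n=2) -> return 1  (same call as traced above)
    -> return 3
    fibonacci(n=3) -> return 2  (same call as traced above)
  -> return 5
  fibonacci(n=4) -> return 3  (same call as traced above)
-> return 8

Final answer: 8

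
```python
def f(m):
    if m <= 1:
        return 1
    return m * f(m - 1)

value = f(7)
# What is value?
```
Call trace:
f(m=7)
  f(m=6)
    f(m=5)
      f(m=4)
        f(m=3)
          f(m=2)
            f(m=1)
            -> return 1
          -> return 2
        -> return 6
      -> return 24
    -> return 120
  -> return 720
-> return 5040

Final answer: 5040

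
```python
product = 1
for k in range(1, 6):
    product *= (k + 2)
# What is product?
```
Trace:
  product=1
  product=3, k=1
  product=12, k=2
  product=60, k=3
  product=360, k=4
  product=2520, k=5

Final answer: 2520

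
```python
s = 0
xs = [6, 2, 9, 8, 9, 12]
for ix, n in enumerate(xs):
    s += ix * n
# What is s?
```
Trace:
  s=0
  s=0, ix=0, n=6
  s=2, ix=1, n=2
  s=20, ix=2, n=9
  s=44, ix=3, n=8
  s=80, ix=4, n=9
  s=140, ix=5, n=12

Final answer: 140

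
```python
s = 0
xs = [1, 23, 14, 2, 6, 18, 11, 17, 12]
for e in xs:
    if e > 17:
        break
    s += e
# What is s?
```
Trace:
  s=0
  s=1, e=1
  s=1, e=23

Final answer: 1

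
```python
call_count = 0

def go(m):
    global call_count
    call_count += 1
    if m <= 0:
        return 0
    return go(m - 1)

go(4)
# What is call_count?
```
Call trace:
go(m=4)
  go(m=3)
    go(m=2)
      go(m=1)
        go(m=0)
        -> return 0
      -> return 0
    -> return 0
  -> return 0
-> return 0

call_count is incremented once per call. go is entered once for each m = 4, 3, 2, 1, 0 (the m <= 0 call returns without recursing), i.e. 4 + 1 calls.
call_count = 5

Final answer: 5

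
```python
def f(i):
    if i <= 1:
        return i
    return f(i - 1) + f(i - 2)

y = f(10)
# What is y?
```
Call trace (a repeated sub-call is expanded the first time; later identical calls just restate its return value):
f(i=10)
  f(i=9)
    f(i=8)
      f(i=7)
        f(i=6)
          f(i=5)
            f(i=4)
              f(i=3)
                f(i=2)
                  f(i=1)
                  -> return 1
                  f(i=0)
                  -> return 0
                -> return 1
                f(i=1)
                -> return 1
              -> return 2
              f(i=2) -> return 1  (same call as traced above)
            -> return 3
            f(i=3) -> return 2  (same call as traced above)
          -> return 5
          f(i=4) -> return 3  (same call as traced above)
        -> return 8
        f(i=5) -> return 5  (same call as traced above)
      -> return 13
      f(i=6) -> return 8  (same call as traced above)
    -> return 21
    f(i=7) -> return 13  (same call as traced above)
  -> return 34
  f(i=8) -> return 21  (same call as traced above)
-> return 55

Final answer: 55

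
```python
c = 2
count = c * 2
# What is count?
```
Trace:
  c=2
  c=2, count=4

Final answer: 4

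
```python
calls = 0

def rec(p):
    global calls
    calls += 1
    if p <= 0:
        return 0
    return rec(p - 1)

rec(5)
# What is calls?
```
Call trace:
rec(p=5)
  rec(p=4)
    rec(p=3)
      rec(p=2)
        rec(p=1)
          rec(p=0)
          -> return 0
        -> return 0
      -> return 0
    -> return 0
  -> return 0
-> return 0

calls is incremented once per call. rec is entered once for each p = 5, 4, 3, 2, 1, 0 (the p <= 0 call returns without recursing), i.e. 5 + 1 calls.
calls = 6

Final answer: 6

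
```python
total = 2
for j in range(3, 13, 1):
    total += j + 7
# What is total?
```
Trace:
  total=2
  total=12, j=3
  total=23, j=4
  total=35, j=5
  total=48, j=6
  total=62, j=7
  total=77, j=8
  total=93, j=9
  total=110, j=10
  total=128, j=11
  total=147, j=12

Final answer: 147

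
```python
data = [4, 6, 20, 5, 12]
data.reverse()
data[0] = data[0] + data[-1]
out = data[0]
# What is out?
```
Trace:
  data=[4, 6, 20, 5, 12]
  data=[12, 5, 20, 6, 4]
  data=[16, 5, 20, 6, 4]
  data=[16, 5, 20, 6, 4], out=16

Final answer: 16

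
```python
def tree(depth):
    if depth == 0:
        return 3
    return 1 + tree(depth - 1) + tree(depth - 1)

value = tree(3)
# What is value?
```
Call trace (a repeated sub-call is expanded the first time; later identical calls just restate its return value):
tree(depth=3)
  tree(depth=2)
    tree(depth=1)
      tree(depth=0)
      -> return 3
      tree(depth=0)
      -> return 3
    -> return 7
    tree(depth=1) -> return 7  (same call as traced above)
  -> return 15
  tree(depth=2) -> return 15  (same call as traced above)
-> return 31

Final answer: 31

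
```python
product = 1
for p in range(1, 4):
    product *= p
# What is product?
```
Trace:
  product=1
  product=1, p=1
  product=2, p=2
  product=6, p=3

Final answer: 6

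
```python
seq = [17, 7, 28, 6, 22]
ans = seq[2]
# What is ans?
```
Trace:
  seq=[17, 7, 28, 6, 22]
  seq=[17, 7, 28, 6, 22], ans=28

Final answer: 28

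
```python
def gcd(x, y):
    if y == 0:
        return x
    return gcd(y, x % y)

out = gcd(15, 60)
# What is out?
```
Call trace:
gcd(x=15, y=60)
  gcd(x=60, y=15)
    gcd(x=15, y=0)
    -> return 15
  -> return 15
-> return 15

Final answer: 15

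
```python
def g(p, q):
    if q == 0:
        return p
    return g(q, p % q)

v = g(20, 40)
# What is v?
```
Call trace:
g(p=20, q=40)
  g(p=40, q=20)
    g(p=20, q=0)
    -> return 20
  -> return 20
-> return 20

Final answer: 20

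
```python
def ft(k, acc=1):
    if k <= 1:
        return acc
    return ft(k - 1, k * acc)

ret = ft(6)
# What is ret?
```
Call trace:
ft(k=6, acc=1)
  ft(k=5, acc=6)
    ft(k=4, acc=30)
      ft(k=3, acc=120)
        ft(k=2, acc=360)
          ft(k=1, acc=720)
          -> return 720
        -> return 720
      -> return 720
    -> return 720
  -> return 720
-> return 720

Final answer: 720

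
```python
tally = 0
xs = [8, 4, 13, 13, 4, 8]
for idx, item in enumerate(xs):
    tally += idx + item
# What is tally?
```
Trace:
  tally=0
  tally=8, idx=0, item=8
  tally=13, idx=1, item=4
  tally=28, idx=2, item=13
  tally=44, idx=3, item=13
  tally=52, idx=4, item=4
  tally=65, idx=5, item=8

Final answer: 65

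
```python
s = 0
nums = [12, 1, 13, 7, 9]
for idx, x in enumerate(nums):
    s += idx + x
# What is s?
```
Trace:
  s=0
  s=12, idx=0, x=12
  s=14, idx=1, x=1
  s=29, idx=2, x=13
  s=39, idx=3, x=7
  s=52, idx=4, x=9

Final answer: 52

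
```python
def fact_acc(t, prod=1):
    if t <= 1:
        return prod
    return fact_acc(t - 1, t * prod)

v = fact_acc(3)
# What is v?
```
Call trace:
fact_acc(t=3, prod=1)
  fact_acc(t=2, prod=3)
    fact_acc(t=1, prod=6)
    -> return 6
  -> return 6
-> return 6

Final answer: 6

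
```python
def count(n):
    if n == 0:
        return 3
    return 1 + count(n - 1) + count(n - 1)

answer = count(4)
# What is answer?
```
Call trace (a repeated sub-call is expanded the first time; later identical calls just restate its return value):
count(n=4)
  count(n=3)
    count(n=2)
      count(n=1)
        count(n=0)
        -> return 3
        count(n=0)
        -> return 3
      -> return 7
      count(n=1) -> return 7  (same call as traced above)
    -> return 15
    count(n=2) -> return 15  (same call as traced above)
  -> return 31
  count(n=3) -> return 31  (same call as traced above)
-> return 63

Final answer: 63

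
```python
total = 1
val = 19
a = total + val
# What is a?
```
Trace:
  total=1
  total=1, val=19
  total=1, val=19, a=20

Final answer: 20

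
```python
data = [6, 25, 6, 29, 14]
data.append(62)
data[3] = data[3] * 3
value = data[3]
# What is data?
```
Trace:
  data=[6, 25, 6, 29, 14]
  data=[6, 25, 6, 29, 14, 62]
  data=[6, 25, 6, 87, 14, 62]
  data=[6, 25, 6, 87, 14, 62], value=87

Final answer: [6, 25, 6, 87, 14, 62]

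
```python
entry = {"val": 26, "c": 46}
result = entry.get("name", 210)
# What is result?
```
Trace:
  entry={'val': 26, 'c': 46}
  entry={'val': 26, 'c': 46}, result=210

Final answer: 210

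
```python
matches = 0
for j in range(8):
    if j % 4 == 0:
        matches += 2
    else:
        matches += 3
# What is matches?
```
Trace:
  matches=0
  matches=2, j=0
  matches=5, j=1
  matches=8, j=2
  matches=11, j=3
  matches=13, j=4
  matches=16, j=5
  matches=19, j=6
  matches=22, j=7

Final answer: 22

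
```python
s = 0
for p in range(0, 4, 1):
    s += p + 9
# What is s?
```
Trace:
  s=0
  s=9, p=0
  s=19, p=1
  s=30, p=2
  s=42, p=3

Final answer: 42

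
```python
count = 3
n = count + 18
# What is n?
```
Trace:
  count=3
  count=3, n=21

Final answer: 21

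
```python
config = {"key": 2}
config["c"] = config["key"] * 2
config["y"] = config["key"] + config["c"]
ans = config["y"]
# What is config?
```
Trace:
  config={'key': 2}
  config={'key': 2, 'c': 4}
  config={'key': 2, 'c': 4, 'y': 6}
  config={'key': 2, 'c': 4, 'y': 6}, ans=6

Final answer: {'key': 2, 'c': 4, 'y': 6}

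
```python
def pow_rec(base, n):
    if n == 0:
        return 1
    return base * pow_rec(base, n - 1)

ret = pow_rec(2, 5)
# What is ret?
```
Call trace:
pow_rec(base=2, n=5)
  pow_rec(base=2, n=4)
    pow_rec(base=2, n=3)
      pow_rec(base=2, n=2)
        pow_rec(base=2, n=1)
          pow_rec(base=2, n=0)
          -> return 1
        -> return 2
      -> return 4
    -> return 8
  -> return 16
-> return 32

Final answer: 32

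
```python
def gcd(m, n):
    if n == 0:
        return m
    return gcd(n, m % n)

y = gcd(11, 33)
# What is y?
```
Call trace:
gcd(m=11, n=33)
  gcd(m=33, n=11)
    gcd(m=11, n=0)
    -> return 11
  -> return 11
-> return 11

Final answer: 11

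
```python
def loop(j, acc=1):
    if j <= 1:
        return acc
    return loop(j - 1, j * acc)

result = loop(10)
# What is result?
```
Call trace:
loop(j=10, acc=1)
  loop(j=9, acc=10)
    loop(j=8, acc=90)
      loop(j=7, acc=720)
        loop(j=6, acc=5040)
          loop(j=5, acc=30240)
            loop(j=4, acc=151200)
              loop(j=3, acc=604800)
                loop(j=2, acc=1814400)
                  loop(j=1, acc=3628800)
                  -> return 3628800
                -> return 3628800
              -> return 3628800
            -> return 3628800
          -> return 3628800
        -> return 3628800
      -> return 3628800
    -> return 3628800
  -> return 3628800
-> return 3628800

Final answer: 3628800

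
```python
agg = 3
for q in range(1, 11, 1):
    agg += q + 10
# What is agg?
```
Trace:
  agg=3
  agg=14, q=1
  agg=26, q=2
  agg=39, q=3
  agg=53, q=4
  agg=68, q=5
  agg=84, q=6
  agg=101, q=7
  agg=119, q=8
  agg=138, q=9
  agg=158, q=10

Final answer: 158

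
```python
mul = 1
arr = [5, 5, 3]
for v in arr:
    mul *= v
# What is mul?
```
Trace:
  mul=1
  mul=5, v=5
  mul=25, v=5
  mul=75, v=3

Final answer: 75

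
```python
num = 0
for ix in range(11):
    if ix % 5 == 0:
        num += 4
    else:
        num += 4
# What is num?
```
Trace:
  num=0
  num=4, ix=0
  num=8, ix=1
  num=12, ix=2
  num=16, ix=3
  num=20, ix=4
  num=24, ix=5
  num=28, ix=6
  num=32, ix=7
  num=36, ix=8
  num=40, ix=9
  num=44, ix=10

Final answer: 44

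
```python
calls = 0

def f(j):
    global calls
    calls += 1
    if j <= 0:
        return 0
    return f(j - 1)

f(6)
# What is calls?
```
Call trace:
f(j=6)
  f(j=5)
    f(j=4)
      f(j=3)
        f(j=2)
          f(j=1)
            f(j=0)
            -> return 0
          -> return 0
        -> return 0
      -> return 0
    -> return 0
  -> return 0
-> return 0

calls is incremented once per call. f is entered once for each j = 6, 5, 4, 3, 2, 1, 0 (the j <= 0 call returns without recursing), i.e. 6 + 1 calls.
calls = 7

Final answer: 7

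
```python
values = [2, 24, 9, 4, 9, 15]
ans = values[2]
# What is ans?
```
Trace:
  values=[2, 24, 9, 4, 9, 15]
  values=[2, 24, 9, 4, 9, 15], ans=9

Final answer: 9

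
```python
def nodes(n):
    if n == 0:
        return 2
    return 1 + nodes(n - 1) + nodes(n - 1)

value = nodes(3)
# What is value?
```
Call trace (a repeated sub-call is expanded the first time; later identical calls just restate its return value):
nodes(n=3)
  nodes(n=2)
    nodes(n=1)
      nodes(n=0)
      -> return 2
      nodes(n=0)
      -> return 2
    -> return 5
    nodes(n=1) -> return 5  (same call as traced above)
  -> return 11
  nodes(n=2) -> return 11  (same call as traced above)
-> return 23

Final answer: 23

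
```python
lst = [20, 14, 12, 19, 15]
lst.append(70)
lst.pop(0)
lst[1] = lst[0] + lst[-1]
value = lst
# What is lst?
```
Trace:
  lst=[20, 14, 12, 19, 15]
  lst=[20, 14, 12, 19, 15, 70]
  lst=[14, 12, 19, 15, 70]
  lst=[14, 84, 19, 15, 70]
  lst=[14, 84, 19, 15, 70], value=[14, 84, 19, 15, 70]

Final answer: [14, 84, 19, 15, 70]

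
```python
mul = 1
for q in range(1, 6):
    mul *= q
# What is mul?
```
Trace:
  mul=1
  mul=1, q=1
  mul=2, q=2
  mul=6, q=3
  mul=24, q=4
  mul=120, q=5

Final answer: 120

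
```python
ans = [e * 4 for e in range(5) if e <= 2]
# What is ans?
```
Trace:
  e=0
  e=1
  e=2
  e=3
  e=4
  ans=[0, 4, 8]

Final answer: [0, 4, 8]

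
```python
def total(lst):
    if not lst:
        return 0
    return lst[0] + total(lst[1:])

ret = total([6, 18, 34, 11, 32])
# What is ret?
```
Call trace:
total(lst=[6, 18, 34, 11, 32])
  total(lst=[18, 34, 11, 32])
    total(lst=[34, 11, 32])
      total(lst=[11, 32])
        total(lst=[32])
          total(lst=[])
          -> return 0
        -> return 32
      -> return 43
    -> return 77
  -> return 95
-> return 101

Final answer: 101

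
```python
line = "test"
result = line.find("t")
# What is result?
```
Trace:
  line='test'
  line='test', result=0

Final answer: 0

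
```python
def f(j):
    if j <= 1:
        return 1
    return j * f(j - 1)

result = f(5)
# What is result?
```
Call trace:
f(j=5)
  f(j=4)
    f(j=3)
      f(j=2)
        f(j=1)
        -> return 1
      -> return 2
    -> return 6
  -> return 24
-> return 120

Final answer: 120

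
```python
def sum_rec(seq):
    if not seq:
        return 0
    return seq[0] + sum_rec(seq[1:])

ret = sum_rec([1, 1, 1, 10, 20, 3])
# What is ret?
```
Call trace:
sum_rec(seq=[1, 1, 1, 10, 20, 3])
  sum_rec(seq=[1, 1, 10, 20, 3])
    sum_rec(seq=[1, 10, 20, 3])
      sum_rec(seq=[10, 20, 3])
        sum_rec(seq=[20, 3])
          sum_rec(seq=[3])
            sum_rec(seq=[])
            -> return 0
          -> return 3
        -> return 23
      -> return 33
    -> return 34
  -> return 35
-> return 36

Final answer: 36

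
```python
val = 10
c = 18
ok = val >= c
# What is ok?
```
Trace:
  val=10
  val=10, c=18
  val=10, c=18, ok=False

Final answer: False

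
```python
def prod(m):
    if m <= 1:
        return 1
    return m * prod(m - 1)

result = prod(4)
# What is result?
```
Call trace:
prod(m=4)
  prod(m=3)
    prod(m=2)
      prod(m=1)
      -> return 1
    -> return 2
  -> return 6
-> return 24

Final answer: 24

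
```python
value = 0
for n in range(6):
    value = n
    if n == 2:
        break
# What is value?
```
Trace:
  value=0
  value=0, n=0
  value=1, n=1
  value=2, n=2

Final answer: 2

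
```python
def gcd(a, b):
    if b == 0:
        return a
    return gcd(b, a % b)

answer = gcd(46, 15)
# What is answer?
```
Call trace:
gcd(a=46, b=15)
  gcd(a=15, b=1)
    gcd(a=1, b=0)
    -> return 1
  -> return 1
-> return 1

Final answer: 1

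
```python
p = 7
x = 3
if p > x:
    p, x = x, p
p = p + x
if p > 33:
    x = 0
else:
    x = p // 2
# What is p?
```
Trace:
  p=7
  p=7, x=3
  p=3, x=7
  p=10, x=7
  p=10, x=5

Final answer: 10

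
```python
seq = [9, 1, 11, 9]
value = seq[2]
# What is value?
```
Trace:
  seq=[9, 1, 11, 9]
  seq=[9, 1, 11, 9], value=11

Final answer: 11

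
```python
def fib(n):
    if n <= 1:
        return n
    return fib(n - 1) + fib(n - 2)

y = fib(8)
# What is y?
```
Call trace (a repeated sub-call is expanded the first time; later identical calls just restate its return value):
fib(n=8)
  fib(n=7)
    fib(n=6)
      fib(n=5)
        fib(n=4)
          fib(n=3)
            fib(n=2)
              fib(n=1)
              -> return 1
              fib(n=0)
              -> return 0
            -> return 1
            fib(n=1)
            -> return 1
          -> return 2
          fib(n=2) -> return 1  (same call as traced above)
        -> return 3
        fib(n=3) -> return 2  (same call as traced above)
      -> return 5
      fib(n=4) -> return 3  (same call as traced above)
    -> return 8
    fib(n=5) -> return 5  (same call as traced above)
  -> return 13
  fib(n=6) -> return 8  (same call as traced above)
-> return 21

Final answer: 21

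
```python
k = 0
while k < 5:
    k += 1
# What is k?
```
Trace:
  k=0
  k=1
  k=2
  k=3
  k=4
  k=5

Final answer: 5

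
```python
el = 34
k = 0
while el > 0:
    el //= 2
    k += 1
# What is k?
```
Trace:
  el=34
  el=34, k=0
  el=17, k=1
  el=8, k=2
  el=4, k=3
  el=2, k=4
  el=1, k=5
  el=0, k=6

Final answer: 6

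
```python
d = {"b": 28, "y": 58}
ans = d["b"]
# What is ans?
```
Trace:
  d={'b': 28, 'y': 58}
  d={'b': 28, 'y': 58}, ans=28

Final answer: 28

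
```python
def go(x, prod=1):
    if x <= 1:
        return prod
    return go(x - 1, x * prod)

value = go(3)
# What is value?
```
Call trace:
go(x=3, prod=1)
  go(x=2, prod=3)
    go(x=1, prod=6)
    -> return 6
  -> return 6
-> return 6

Final answer: 6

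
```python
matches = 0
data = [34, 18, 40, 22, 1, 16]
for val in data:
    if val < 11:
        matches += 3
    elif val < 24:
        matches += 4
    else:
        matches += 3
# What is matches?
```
Trace:
  matches=0
  matches=3, val=34
  matches=7, val=18
  matches=10, val=40
  matches=14, val=22
  matches=17, val=1
  matches=21, val=16

Final answer: 21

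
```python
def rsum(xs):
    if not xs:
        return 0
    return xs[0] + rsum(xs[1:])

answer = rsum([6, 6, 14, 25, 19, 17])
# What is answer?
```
Call trace:
rsum(xs=[6, 6, 14, 25, 19, 17])
  rsum(xs=[6, 14, 25, 19, 17])
    rsum(xs=[14, 25, 19, 17])
      rsum(xs=[25, 19, 17])
        rsum(xs=[19, 17])
          rsum(xs=[17])
            rsum(xs=[])
            -> return 0
          -> return 17
        -> return 36
      -> return 61
    -> return 75
  -> return 81
-> return 87

Final answer: 87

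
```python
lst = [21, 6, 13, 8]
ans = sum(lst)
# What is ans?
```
Trace:
  lst=[21, 6, 13, 8]
  lst=[21, 6, 13, 8], ans=48

Final answer: 48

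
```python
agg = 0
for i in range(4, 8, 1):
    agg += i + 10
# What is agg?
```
Trace:
  agg=0
  agg=14, i=4
  agg=29, i=5
  agg=45, i=6
  agg=62, i=7

Final answer: 62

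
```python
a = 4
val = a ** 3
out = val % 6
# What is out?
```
Trace:
  a=4
  a=4, val=64
  a=4, val=64, out=4

Final answer: 4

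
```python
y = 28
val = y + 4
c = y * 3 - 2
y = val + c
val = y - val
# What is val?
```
Trace:
  y=28
  y=28, val=32
  y=28, val=32, c=82
  y=114, val=32, c=82
  y=114, val=82, c=82

Final answer: 82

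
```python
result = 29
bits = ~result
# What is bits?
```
Trace:
  result=29
  result=29, bits=-30

Final answer: -30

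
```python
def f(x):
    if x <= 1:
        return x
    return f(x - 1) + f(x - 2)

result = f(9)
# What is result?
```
Call trace (a repeated sub-call is expanded the first time; later identical calls just restate its return value):
f(x=9)
  f(x=8)
    f(x=7)
      f(x=6)
        f(x=5)
          f(x=4)
            f(x=3)
              f(x=2)
                f(x=1)
                -> return 1
                f(x=0)
                -> return 0
              -> return 1
              f(x=1)
              -> return 1
            -> return 2
            f(x=2) -> return 1  (same call as traced above)
          -> return 3
          f(x=3) -> return 2  (same call as traced above)
        -> return 5
        f(x=4) -> return 3  (same call as traced above)
      -> return 8
      f(x=5) -> return 5  (same call as traced above)
    -> return 13
    f(x=6) -> return 8  (same call as traced above)
  -> return 21
  f(x=7) -> return 13  (same call as traced above)
-> return 34

Final answer: 34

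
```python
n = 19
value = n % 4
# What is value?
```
Trace:
  n=19
  n=19, value=3

Final answer: 3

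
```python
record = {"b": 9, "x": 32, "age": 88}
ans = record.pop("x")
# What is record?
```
Trace:
  record={'b': 9, 'x': 32, 'age': 88}
  record={'b': 9, 'age': 88}, ans=32

Final answer: {'b': 9, 'age': 88}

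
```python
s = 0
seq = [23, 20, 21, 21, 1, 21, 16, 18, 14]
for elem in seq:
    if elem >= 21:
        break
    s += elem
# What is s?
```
Trace:
  s=0
  s=0, elem=23

Final answer: 0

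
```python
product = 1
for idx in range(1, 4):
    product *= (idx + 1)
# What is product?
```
Trace:
  product=1
  product=2, idx=1
  product=6, idx=2
  product=24, idx=3

Final answer: 24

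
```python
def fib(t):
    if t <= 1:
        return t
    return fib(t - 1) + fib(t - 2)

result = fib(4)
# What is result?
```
Call trace (a repeated sub-call is expanded the first time; later identical calls just restate its return value):
fib(t=4)
  fib(t=3)
    fib(t=2)
      fib(t=1)
      -> return 1
      fib(t=0)
      -> return 0
    -> return 1
    fib(t=1)
    -> return 1
  -> return 2
  fib(t=2) -> return 1  (same call as traced above)
-> return 3

Final answer: 3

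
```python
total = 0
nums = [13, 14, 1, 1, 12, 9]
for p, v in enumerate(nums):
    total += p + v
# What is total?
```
Trace:
  total=0
  total=13, p=0, v=13
  total=28, p=1, v=14
  total=31, p=2, v=1
  total=35, p=3, v=1
  total=51, p=4, v=12
  total=65, p=5, v=9

Final answer: 65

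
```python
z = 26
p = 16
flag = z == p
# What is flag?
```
Trace:
  z=26
  z=26, p=16
  z=26, p=16, flag=False

Final answer: False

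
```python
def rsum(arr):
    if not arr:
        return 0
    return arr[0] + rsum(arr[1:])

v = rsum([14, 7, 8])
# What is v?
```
Call trace:
rsum(arr=[14, 7, 8])
  rsum(arr=[7, 8])
    rsum(arr=[8])
      rsum(arr=[])
      -> return 0
    -> return 8
  -> return 15
-> return 29

Final answer: 29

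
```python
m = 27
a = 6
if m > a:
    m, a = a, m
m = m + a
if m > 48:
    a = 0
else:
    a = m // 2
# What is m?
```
Trace:
  m=27
  m=27, a=6
  m=6, a=27
  m=33, a=27
  m=33, a=16

Final answer: 33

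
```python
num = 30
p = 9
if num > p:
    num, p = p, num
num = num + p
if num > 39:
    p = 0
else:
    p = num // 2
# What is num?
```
Trace:
  num=30
  num=30, p=9
  num=9, p=30
  num=39, p=30
  num=39, p=19

Final answer: 39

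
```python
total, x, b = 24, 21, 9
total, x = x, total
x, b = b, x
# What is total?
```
Trace:
  total=24, x=21, b=9
  total=21, x=24, b=9
  total=21, x=9, b=24

Final answer: 21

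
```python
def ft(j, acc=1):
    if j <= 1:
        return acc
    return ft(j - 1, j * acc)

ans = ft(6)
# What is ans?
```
Call trace:
ft(j=6, acc=1)
  ft(j=5, acc=6)
    ft(j=4, acc=30)
      ft(j=3, acc=120)
        ft(j=2, acc=360)
          ft(j=1, acc=720)
          -> return 720
        -> return 720
      -> return 720
    -> return 720
  -> return 720
-> return 720

Final answer: 720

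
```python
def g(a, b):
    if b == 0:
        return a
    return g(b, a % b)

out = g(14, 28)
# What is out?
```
Call trace:
g(a=14, b=28)
  g(a=28, b=14)
    g(a=14, b=0)
    -> return 14
  -> return 14
-> return 14

Final answer: 14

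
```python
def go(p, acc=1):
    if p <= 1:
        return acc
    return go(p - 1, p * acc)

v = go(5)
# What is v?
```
Call trace:
go(p=5, acc=1)
  go(p=4, acc=5)
    go(p=3, acc=20)
      go(p=2, acc=60)
        go(p=1, acc=120)
        -> return 120
      -> return 120
    -> return 120
  -> return 120
-> return 120

Final answer: 120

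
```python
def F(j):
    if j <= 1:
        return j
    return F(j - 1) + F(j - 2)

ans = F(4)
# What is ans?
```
Call trace (a repeated sub-call is expanded the first time; later identical calls just restate its return value):
F(j=4)
  F(j=3)
    F(j=2)
      F(j=1)
      -> return 1
      F(j=0)
      -> return 0
    -> return 1
    F(j=1)
    -> return 1
  -> return 2
  F(j=2) -> return 1  (same call as traced above)
-> return 3

Final answer: 3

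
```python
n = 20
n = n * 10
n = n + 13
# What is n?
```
Trace:
  n=20
  n=200
  n=213

Final answer: 213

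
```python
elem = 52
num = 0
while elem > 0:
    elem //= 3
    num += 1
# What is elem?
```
Trace:
  elem=52
  elem=52, num=0
  elem=17, num=1
  elem=5, num=2
  elem=1, num=3
  elem=0, num=4

Final answer: 0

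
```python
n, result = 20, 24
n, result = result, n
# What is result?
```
Trace:
  n=20, result=24
  n=24, result=20

Final answer: 20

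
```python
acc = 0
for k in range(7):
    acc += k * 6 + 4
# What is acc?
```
Trace:
  acc=0
  acc=4, k=0
  acc=14, k=1
  acc=30, k=2
  acc=52, k=3
  acc=80, k=4
  acc=114, k=5
  acc=154, k=6

Final answer: 154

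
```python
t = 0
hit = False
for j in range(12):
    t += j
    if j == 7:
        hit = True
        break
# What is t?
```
Trace:
  t=0
  t=0, hit=False
  t=0, hit=False, j=0
  t=1, hit=False, j=1
  t=3, hit=False, j=2
  t=6, hit=False, j=3
  t=10, hit=False, j=4
  t=15, hit=False, j=5
  t=21, hit=False, j=6
  t=28, hit=True, j=7

Final answer: 28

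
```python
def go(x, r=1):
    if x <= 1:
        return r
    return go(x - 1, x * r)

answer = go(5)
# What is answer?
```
Call trace:
go(x=5, r=1)
  go(x=4, r=5)
    go(x=3, r=20)
      go(x=2, r=60)
        go(x=1, r=120)
        -> return 120
      -> return 120
    -> return 120
  -> return 120
-> return 120

Final answer: 120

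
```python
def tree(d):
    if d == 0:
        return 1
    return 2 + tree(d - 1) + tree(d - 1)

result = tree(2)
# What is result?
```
Call trace (a repeated sub-call is expanded the first time; later identical calls just restate its return value):
tree(d=2)
  tree(d=1)
    tree(d=0)
    -> return 1
    tree(d=0)
    -> return 1
  -> return 4
  tree(d=1) -> return 4  (same call as traced above)
-> return 10

Final answer: 10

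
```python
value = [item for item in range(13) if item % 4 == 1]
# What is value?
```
Trace:
  item=0
  item=1
  item=2
  item=3
  item=4
  item=5
  item=6
  item=7
  item=8
  item=9
  item=10
  item=11
  item=12
  value=[1, 5, 9]

Final answer: [1, 5, 9]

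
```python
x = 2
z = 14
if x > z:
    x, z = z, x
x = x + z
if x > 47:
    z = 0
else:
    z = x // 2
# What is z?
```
Trace:
  x=2
  x=2, z=14
  x=2, z=14
  x=16, z=14
  x=16, z=8

Final answer: 8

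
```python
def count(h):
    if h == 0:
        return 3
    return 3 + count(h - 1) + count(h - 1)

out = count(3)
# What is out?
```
Call trace (a repeated sub-call is expanded the first time; later identical calls just restate its return value):
count(h=3)
  count(h=2)
    count(h=1)
      count(h=0)
      -> return 3
      count(h=0)
      -> return 3
    -> return 9
    count(h=1) -> return 9  (same call as traced above)
  -> return 21
  count(h=2) -> return 21  (same call as traced above)
-> return 45

Final answer: 45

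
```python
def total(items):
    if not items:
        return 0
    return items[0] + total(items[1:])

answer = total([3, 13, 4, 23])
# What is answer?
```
Call trace:
total(items=[3, 13, 4, 23])
  total(items=[13, 4, 23])
    total(items=[4, 23])
      total(items=[23])
        total(items=[])
        -> return 0
      -> return 23
    -> return 27
  -> return 40
-> return 43

Final answer: 43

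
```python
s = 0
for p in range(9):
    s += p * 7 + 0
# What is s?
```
Trace:
  s=0
  s=0, p=0
  s=7, p=1
  s=21, p=2
  s=42, p=3
  s=70, p=4
  s=105, p=5
  s=147, p=6
  s=196, p=7
  s=252, p=8

Final answer: 252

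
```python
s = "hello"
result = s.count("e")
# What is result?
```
Trace:
  s='hello'
  s='hello', result=1

Final answer: 1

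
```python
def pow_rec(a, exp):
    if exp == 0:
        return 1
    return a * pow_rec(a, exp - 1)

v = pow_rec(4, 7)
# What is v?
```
Call trace:
pow_rec(a=4, exp=7)
  pow_rec(a=4, exp=6)
    pow_rec(a=4, exp=5)
      pow_rec(a=4, exp=4)
        pow_rec(a=4, exp=3)
          pow_rec(a=4, exp=2)
            pow_rec(a=4, exp=1)
              pow_rec(a=4, exp=0)
              -> return 1
            -> return 4
          -> return 16
        -> return 64
      -> return 256
    -> return 1024
  -> return 4096
-> return 16384

Final answer: 16384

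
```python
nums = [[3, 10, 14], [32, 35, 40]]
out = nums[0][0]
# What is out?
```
Trace:
  nums=[[3, 10, 14], [32, 35, 40]]
  nums=[[3, 10, 14], [32, 35, 40]], out=3

Final answer: 3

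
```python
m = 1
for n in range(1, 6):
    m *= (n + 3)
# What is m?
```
Trace:
  m=1
  m=4, n=1
  m=20, n=2
  m=120, n=3
  m=840, n=4
  m=6720, n=5

Final answer: 6720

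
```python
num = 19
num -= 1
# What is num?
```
Trace:
  num=19
  num=18

Final answer: 18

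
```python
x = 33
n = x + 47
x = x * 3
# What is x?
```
Trace:
  x=33
  x=33, n=80
  x=99, n=80

Final answer: 99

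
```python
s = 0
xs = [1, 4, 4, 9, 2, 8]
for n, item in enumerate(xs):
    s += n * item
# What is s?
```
Trace:
  s=0
  s=0, n=0, item=1
  s=4, n=1, item=4
  s=12, n=2, item=4
  s=39, n=3, item=9
  s=47, n=4, item=2
  s=87, n=5, item=8

Final answer: 87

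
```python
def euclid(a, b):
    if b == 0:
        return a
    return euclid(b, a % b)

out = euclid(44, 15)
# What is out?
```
Call trace:
euclid(a=44, b=15)
  euclid(a=15, b=14)
    euclid(a=14, b=1)
      euclid(a=1, b=0)
      -> return 1
    -> return 1
  -> return 1
-> return 1

Final answer: 1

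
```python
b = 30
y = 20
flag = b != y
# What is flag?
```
Trace:
  b=30
  b=30, y=20
  b=30, y=20, flag=True

Final answer: True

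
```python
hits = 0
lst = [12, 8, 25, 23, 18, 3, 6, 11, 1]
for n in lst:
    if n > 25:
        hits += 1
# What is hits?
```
Trace:
  hits=0
  hits=0, n=12
  hits=0, n=8
  hits=0, n=25
  hits=0, n=23
  hits=0, n=18
  hits=0, n=3
  hits=0, n=6
  hits=0, n=11
  hits=0, n=1

Final answer: 0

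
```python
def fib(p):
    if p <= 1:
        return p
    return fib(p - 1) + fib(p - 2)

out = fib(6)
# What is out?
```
Call trace (a repeated sub-call is expanded the first time; later identical calls just restate its return value):
fib(p=6)
  fib(p=5)
    fib(p=4)
      fib(p=3)
        fib(p=2)
          fib(p=1)
          -> return 1
          fib(p=0)
          -> return 0
        -> return 1
        fib(p=1)
        -> return 1
      -> return 2
      fib(p=2) -> return 1  (same call as traced above)
    -> return 3
    fib(p=3) -> return 2  (same call as traced above)
  -> return 5
  fib(p=4) -> return 3  (same call as traced above)
-> return 8

Final answer: 8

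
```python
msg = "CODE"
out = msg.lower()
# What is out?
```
Trace:
  msg='CODE'
  msg='CODE', out='code'

Final answer: 'code'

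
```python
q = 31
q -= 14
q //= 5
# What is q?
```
Trace:
  q=31
  q=17
  q=3

Final answer: 3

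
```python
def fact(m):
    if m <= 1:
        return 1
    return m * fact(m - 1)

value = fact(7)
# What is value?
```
Call trace:
fact(m=7)
  fact(m=6)
    fact(m=5)
      fact(m=4)
        fact(m=3)
          fact(m=2)
            fact(m=1)
            -> return 1
          -> return 2
        -> return 6
      -> return 24
    -> return 120
  -> return 720
-> return 5040

Final answer: 5040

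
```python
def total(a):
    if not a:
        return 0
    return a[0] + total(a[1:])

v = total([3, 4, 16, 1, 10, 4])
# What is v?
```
Call trace:
total(a=[3, 4, 16, 1, 10, 4])
  total(a=[4, 16, 1, 10, 4])
    total(a=[16, 1, 10, 4])
      total(a=[1, 10, 4])
        total(a=[10, 4])
          total(a=[4])
            total(a=[])
            -> return 0
          -> return 4
        -> return 14
      -> return 15
    -> return 31
  -> return 35
-> return 38

Final answer: 38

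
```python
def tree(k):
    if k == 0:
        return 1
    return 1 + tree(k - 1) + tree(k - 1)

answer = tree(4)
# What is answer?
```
Call trace (a repeated sub-call is expanded the first time; later identical calls just restate its return value):
tree(k=4)
  tree(k=3)
    tree(k=2)
      tree(k=1)
        tree(k=0)
        -> return 1
        tree(k=0)
        -> return 1
      -> return 3
      tree(k=1) -> return 3  (same call as traced above)
    -> return 7
    tree(k=2) -> return 7  (same call as traced above)
  -> return 15
  tree(k=3) -> return 15  (same call as traced above)
-> return 31

Final answer: 31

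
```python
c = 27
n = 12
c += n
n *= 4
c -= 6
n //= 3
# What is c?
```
Trace:
  c=27
  c=27, n=12
  c=39, n=12
  c=39, n=48
  c=33, n=48
  c=33, n=16

Final answer: 33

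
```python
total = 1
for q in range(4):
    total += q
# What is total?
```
Trace:
  total=1
  total=1, q=0
  total=2, q=1
  total=4, q=2
  total=7, q=3

Final answer: 7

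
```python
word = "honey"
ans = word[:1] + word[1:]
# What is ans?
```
Trace:
  word='honey'
  word='honey', ans='honey'

Final answer: 'honey'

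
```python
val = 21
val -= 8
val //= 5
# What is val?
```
Trace:
  val=21
  val=13
  val=2

Final answer: 2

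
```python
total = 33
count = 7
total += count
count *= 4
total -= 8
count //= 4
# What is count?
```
Trace:
  total=33
  total=33, count=7
  total=40, count=7
  total=40, count=28
  total=32, count=28
  total=32, count=7

Final answer: 7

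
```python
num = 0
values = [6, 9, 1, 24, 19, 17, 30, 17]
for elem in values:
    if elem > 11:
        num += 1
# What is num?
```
Trace:
  num=0
  num=0, elem=6
  num=0, elem=9
  num=0, elem=1
  num=1, elem=24
  num=2, elem=19
  num=3, elem=17
  num=4, elem=30
  num=5, elem=17

Final answer: 5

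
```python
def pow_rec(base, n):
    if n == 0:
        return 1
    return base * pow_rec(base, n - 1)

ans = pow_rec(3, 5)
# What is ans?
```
Call trace:
pow_rec(base=3, n=5)
  pow_rec(base=3, n=4)
    pow_rec(base=3, n=3)
      pow_rec(base=3, n=2)
        pow_rec(base=3, n=1)
          pow_rec(base=3, n=0)
          -> return 1
        -> return 3
      -> return 9
    -> return 27
  -> return 81
-> return 243

Final answer: 243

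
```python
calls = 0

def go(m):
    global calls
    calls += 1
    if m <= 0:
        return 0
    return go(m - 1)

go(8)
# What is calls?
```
Call trace:
go(m=8)
  go(m=7)
    go(m=6)
      go(m=5)
        go(m=4)
          go(m=3)
            go(m=2)
              go(m=1)
                go(m=0)
                -> return 0
              -> return 0
            -> return 0
          -> return 0
        -> return 0
      -> return 0
    -> return 0
  -> return 0
-> return 0

calls is incremented once per call. go is entered once for each m = 8, 7, 6, 5, 4, 3, 2, 1, 0 (the m <= 0 call returns without recursing), i.e. 8 + 1 calls.
calls = 9

Final answer: 9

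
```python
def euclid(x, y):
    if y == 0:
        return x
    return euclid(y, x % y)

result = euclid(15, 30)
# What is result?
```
Call trace:
euclid(x=15, y=30)
  euclid(x=30, y=15)
    euclid(x=15, y=0)
    -> return 15
  -> return 15
-> return 15

Final answer: 15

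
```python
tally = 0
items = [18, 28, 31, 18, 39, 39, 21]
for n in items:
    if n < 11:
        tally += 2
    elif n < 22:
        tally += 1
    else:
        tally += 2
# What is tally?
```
Trace:
  tally=0
  tally=1, n=18
  tally=3, n=28
  tally=5, n=31
  tally=6, n=18
  tally=8, n=39
  tally=10, n=39
  tally=11, n=21

Final answer: 11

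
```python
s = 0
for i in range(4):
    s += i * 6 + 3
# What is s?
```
Trace:
  s=0
  s=3, i=0
  s=12, i=1
  s=27, i=2
  s=48, i=3

Final answer: 48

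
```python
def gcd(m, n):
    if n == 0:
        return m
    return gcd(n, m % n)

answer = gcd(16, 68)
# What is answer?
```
Call trace:
gcd(m=16, n=68)
  gcd(m=68, n=16)
    gcd(m=16, n=4)
      gcd(m=4, n=0)
      -> return 4
    -> return 4
  -> return 4
-> return 4

Final answer: 4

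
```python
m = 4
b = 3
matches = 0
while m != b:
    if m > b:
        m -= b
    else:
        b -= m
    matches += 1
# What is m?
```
Trace:
  m=4
  m=4, b=3
  m=4, b=3, matches=0
  m=1, b=3, matches=1
  m=1, b=2, matches=2
  m=1, b=1, matches=3

Final answer: 1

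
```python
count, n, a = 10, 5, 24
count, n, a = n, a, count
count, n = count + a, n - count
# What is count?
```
Trace:
  count=10, n=5, a=24
  count=5, n=24, a=10
  count=15, n=19, a=10

Final answer: 15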